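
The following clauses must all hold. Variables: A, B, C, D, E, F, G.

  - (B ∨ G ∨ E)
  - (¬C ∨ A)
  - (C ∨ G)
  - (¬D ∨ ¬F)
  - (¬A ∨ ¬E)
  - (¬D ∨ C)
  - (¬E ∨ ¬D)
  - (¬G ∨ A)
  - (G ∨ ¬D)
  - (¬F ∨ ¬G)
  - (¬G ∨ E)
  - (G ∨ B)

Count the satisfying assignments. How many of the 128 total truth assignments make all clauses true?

2

Satisfying assignments:
  A=T B=T C=T D=F E=F F=F G=F
  A=T B=T C=T D=F E=F F=T G=F
That's 2 in total.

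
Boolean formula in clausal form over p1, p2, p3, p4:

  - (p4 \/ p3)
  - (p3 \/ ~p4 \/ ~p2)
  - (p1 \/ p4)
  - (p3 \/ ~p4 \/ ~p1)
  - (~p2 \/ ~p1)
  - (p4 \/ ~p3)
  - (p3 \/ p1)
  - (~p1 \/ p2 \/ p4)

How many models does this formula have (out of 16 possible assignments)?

3

The models are:
  p1=F p2=F p3=T p4=T
  p1=F p2=T p3=T p4=T
  p1=T p2=F p3=T p4=T
Count: 3.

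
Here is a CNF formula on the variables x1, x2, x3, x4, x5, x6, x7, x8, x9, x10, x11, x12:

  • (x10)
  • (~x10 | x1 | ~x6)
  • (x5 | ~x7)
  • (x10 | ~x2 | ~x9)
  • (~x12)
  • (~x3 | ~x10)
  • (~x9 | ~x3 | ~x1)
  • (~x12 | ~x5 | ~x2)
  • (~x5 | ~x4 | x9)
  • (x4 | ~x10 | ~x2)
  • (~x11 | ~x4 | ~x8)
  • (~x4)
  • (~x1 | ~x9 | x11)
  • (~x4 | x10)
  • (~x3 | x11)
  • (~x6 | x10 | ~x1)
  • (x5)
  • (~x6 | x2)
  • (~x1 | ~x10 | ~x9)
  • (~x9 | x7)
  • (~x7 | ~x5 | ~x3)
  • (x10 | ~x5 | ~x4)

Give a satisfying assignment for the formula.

(x10) is a unit clause, so x10 = True.
Unit propagation: (~x12) forces x12 = False.
(~x3) is a unit clause, so x3 = False.
The clause (~x4) is unit: x4 must be False.
(~x2) is a unit clause, so x2 = False.
Unit propagation: (x5) forces x5 = True.
(~x6) is a unit clause, so x6 = False.
x1 occurs only negated in the remaining clauses — set x1 = False.
Pure literal: x7 appears only positively; assign x7 = True.
x8, x9, x11 are now unconstrained; take x8 = True, x9 = True, x11 = True.

x1 = False  x2 = False  x3 = False  x4 = False  x5 = True  x6 = False  x7 = True  x8 = True  x9 = True  x10 = True  x11 = True  x12 = False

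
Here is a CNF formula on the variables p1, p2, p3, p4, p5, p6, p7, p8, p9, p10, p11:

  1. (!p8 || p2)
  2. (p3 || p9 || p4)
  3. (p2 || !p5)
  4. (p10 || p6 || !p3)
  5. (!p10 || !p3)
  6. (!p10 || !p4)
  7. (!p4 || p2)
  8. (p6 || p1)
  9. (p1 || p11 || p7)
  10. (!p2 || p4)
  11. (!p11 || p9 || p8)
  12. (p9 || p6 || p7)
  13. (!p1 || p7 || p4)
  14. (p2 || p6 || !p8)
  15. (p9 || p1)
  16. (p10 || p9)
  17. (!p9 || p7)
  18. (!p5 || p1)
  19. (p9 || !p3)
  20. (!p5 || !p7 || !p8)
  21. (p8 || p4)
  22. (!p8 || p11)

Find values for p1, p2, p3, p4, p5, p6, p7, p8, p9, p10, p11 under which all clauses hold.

p1=T  p2=T  p3=F  p4=T  p5=F  p6=F  p7=T  p8=T  p9=T  p10=F  p11=T

p5 occurs only negated in the remaining clauses — set p5 = False.
Branch on p1: take p1 = True.
Set p2 = True and propagate.
  then p4 is forced to True.
  then p10 is forced to False.
  then p9 is forced to True.
  then p7 is forced to True.
Set p3 = False and propagate.
For the remaining variables, p6 = False, p8 = True, p11 = True works.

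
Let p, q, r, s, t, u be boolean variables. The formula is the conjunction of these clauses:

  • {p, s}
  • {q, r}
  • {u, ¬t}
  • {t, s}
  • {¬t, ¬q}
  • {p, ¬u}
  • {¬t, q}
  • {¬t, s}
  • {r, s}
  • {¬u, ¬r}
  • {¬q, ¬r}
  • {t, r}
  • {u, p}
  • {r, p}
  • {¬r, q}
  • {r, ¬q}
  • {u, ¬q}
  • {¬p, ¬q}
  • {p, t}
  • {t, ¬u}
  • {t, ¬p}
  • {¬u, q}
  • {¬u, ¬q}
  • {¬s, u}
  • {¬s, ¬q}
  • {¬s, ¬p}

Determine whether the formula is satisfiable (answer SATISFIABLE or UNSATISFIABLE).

q = True:
  propagation gives t=False, s=True; an empty clause results — contradiction.
q = False:
  propagation gives r=True; an empty clause results — contradiction.
Every branch closes, so no satisfying assignment exists.

UNSATISFIABLE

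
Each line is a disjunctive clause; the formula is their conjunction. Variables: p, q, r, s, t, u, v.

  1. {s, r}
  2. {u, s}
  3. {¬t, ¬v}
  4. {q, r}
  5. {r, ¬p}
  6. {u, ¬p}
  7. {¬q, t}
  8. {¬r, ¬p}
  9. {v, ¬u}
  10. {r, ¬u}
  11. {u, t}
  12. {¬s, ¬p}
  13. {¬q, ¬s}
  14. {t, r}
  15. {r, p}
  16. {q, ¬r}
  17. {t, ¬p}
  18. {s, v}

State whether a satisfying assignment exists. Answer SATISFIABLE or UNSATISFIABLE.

r = True:
  propagation gives p=False, q=True, t=True, v=False; an empty clause results — contradiction.
r = False:
  propagation gives s=True, q=True; an empty clause results — contradiction.
Every branch closes, so no satisfying assignment exists.

UNSATISFIABLE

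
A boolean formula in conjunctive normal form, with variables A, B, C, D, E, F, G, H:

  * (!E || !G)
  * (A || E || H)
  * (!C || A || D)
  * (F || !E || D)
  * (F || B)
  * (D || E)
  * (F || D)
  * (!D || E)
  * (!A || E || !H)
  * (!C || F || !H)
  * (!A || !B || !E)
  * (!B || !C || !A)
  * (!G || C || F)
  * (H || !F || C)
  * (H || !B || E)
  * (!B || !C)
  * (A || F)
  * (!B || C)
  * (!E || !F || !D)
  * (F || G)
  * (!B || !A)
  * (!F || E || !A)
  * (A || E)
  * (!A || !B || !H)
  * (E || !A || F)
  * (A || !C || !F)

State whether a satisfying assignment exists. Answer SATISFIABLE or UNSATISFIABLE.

SATISFIABLE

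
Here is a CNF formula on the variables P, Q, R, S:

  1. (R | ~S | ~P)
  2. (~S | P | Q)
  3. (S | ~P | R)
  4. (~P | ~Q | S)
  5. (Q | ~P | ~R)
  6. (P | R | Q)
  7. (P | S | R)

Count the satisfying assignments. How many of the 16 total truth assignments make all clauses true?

The models are:
  P=0 Q=0 R=1 S=0
  P=0 Q=1 R=0 S=1
  P=0 Q=1 R=1 S=0
  P=0 Q=1 R=1 S=1
  P=1 Q=1 R=1 S=1
Count: 5.

5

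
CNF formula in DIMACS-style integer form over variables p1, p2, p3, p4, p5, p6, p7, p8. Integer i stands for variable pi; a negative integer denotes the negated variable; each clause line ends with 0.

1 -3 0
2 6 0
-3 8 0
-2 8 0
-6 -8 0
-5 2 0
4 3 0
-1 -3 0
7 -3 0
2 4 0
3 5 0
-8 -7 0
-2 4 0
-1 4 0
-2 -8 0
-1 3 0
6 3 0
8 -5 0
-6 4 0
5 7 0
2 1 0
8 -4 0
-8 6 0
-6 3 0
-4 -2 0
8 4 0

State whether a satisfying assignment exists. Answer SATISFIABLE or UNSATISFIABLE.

UNSATISFIABLE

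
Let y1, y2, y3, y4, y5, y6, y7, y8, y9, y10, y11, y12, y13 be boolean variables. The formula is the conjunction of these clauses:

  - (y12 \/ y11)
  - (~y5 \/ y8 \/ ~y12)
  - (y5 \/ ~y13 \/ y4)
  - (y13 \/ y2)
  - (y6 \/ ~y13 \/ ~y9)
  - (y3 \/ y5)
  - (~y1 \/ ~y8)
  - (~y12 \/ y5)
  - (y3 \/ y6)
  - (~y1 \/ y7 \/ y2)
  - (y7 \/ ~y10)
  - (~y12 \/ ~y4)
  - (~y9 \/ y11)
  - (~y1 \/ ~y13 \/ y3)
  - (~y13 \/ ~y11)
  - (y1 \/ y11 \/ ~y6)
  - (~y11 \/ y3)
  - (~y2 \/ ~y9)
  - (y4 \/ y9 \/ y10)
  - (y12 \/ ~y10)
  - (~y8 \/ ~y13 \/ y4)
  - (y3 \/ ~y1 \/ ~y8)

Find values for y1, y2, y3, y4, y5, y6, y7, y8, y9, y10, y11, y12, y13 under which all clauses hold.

y1=False, y2=True, y3=True, y4=True, y5=True, y6=False, y7=True, y8=False, y9=False, y10=False, y11=True, y12=False, y13=False

y3 occurs only positively in the remaining clauses — set y3 = True.
Pure literal: y7 appears only positively; assign y7 = True.
Try y1 = False.
The remaining clauses are satisfied by y2 = True, y4 = True, y5 = True, y6 = False, y8 = False, y9 = False, y10 = False, y11 = True, y12 = False, y13 = False.
Every clause has at least one true literal under this assignment.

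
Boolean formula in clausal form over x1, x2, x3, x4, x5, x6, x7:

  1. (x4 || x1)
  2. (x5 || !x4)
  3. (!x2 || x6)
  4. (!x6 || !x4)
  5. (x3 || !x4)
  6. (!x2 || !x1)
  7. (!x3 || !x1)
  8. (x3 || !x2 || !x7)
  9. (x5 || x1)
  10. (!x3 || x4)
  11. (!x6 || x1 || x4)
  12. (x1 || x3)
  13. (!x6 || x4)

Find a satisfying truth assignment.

x1 = T  x2 = F  x3 = F  x4 = F  x5 = F  x6 = F  x7 = T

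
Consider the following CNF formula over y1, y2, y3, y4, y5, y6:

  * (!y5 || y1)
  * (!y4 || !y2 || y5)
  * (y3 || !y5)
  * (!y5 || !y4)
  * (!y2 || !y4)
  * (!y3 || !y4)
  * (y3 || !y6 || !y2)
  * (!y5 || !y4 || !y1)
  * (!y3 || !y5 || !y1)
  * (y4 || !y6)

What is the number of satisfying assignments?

12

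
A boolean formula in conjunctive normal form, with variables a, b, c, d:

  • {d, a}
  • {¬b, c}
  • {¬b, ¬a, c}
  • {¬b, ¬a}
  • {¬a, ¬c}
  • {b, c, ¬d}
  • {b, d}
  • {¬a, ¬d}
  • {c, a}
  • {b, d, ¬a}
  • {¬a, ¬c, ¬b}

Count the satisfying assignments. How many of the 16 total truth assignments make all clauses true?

2

Satisfying assignments:
  a=F b=F c=T d=T
  a=F b=T c=T d=T
That's 2 in total.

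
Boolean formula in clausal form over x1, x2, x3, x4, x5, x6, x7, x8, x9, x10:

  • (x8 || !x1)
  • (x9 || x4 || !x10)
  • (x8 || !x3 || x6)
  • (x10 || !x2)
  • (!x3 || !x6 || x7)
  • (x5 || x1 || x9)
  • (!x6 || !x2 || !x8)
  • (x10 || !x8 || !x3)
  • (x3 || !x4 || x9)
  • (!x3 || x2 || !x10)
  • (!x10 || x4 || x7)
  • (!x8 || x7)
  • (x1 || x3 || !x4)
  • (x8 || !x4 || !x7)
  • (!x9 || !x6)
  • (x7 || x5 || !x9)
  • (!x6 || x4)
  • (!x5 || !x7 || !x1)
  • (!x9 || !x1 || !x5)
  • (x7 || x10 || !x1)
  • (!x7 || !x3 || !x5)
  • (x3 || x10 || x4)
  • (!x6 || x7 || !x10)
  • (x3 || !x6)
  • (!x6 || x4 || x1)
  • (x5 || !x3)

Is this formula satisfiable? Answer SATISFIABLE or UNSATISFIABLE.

SATISFIABLE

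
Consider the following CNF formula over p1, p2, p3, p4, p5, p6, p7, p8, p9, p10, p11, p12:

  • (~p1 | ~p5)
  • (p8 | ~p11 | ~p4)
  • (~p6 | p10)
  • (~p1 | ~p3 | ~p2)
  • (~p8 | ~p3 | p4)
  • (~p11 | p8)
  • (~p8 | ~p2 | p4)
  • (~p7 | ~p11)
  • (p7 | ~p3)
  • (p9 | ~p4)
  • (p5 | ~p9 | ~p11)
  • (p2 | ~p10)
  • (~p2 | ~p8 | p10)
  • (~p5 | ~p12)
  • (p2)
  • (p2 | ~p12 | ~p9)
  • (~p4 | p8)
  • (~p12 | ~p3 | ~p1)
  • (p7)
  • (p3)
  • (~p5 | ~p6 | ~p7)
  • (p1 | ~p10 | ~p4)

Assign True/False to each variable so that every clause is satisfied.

p1=F, p2=T, p3=T, p4=F, p5=F, p6=T, p7=T, p8=F, p9=F, p10=T, p11=F, p12=T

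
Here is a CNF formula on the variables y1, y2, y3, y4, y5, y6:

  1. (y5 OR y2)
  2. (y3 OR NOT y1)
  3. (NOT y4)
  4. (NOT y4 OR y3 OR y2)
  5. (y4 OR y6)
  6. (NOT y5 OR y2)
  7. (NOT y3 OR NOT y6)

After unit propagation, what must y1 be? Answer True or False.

False

(NOT y4) stands alone — y4 = False.
(y4 OR y6) with y4 = False leaves only y6, so y6 = True.
From (NOT y6 OR NOT y3) and y6 = True: y3 = False.
In (NOT y1 OR y3), y3 is now false; NOT y1 must hold, so y1 = False.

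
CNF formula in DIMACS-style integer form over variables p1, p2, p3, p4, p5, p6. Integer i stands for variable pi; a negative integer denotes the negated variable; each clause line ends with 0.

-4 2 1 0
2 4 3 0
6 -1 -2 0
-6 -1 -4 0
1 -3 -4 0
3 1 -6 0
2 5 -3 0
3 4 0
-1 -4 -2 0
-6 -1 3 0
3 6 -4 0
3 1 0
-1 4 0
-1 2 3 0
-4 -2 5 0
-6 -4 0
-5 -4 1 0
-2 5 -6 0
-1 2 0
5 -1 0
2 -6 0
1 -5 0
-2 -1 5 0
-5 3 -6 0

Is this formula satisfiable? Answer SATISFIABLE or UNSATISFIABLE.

SATISFIABLE

Set p1 = False and propagate.
  then p3 is forced to True.
  then p4 is forced to False.
  then p5 is forced to False.
  then p2 is forced to True.
  then p6 is forced to False.
So p1=F  p2=T  p3=T  p4=F  p5=F  p6=F is a satisfying assignment.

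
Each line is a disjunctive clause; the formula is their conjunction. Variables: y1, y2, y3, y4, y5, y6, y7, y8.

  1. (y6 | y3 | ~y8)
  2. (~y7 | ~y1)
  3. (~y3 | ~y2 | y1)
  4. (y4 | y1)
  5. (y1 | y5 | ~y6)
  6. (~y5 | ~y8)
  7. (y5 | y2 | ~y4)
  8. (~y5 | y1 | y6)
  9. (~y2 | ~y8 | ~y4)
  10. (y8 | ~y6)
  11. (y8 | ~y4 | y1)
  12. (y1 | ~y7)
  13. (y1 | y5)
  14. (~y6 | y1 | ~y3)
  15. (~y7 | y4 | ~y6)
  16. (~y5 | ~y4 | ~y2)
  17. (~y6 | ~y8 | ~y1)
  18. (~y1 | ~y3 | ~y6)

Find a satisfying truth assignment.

y1=True, y2=True, y3=True, y4=False, y5=True, y6=False, y7=False, y8=False

y7 occurs only negated in the remaining clauses — set y7 = False.
Try y1 = True.
Try y2 = True.
The remaining clauses are satisfied by y3 = True, y4 = False, y5 = True, y6 = False, y8 = False.
Every clause has at least one true literal under this assignment.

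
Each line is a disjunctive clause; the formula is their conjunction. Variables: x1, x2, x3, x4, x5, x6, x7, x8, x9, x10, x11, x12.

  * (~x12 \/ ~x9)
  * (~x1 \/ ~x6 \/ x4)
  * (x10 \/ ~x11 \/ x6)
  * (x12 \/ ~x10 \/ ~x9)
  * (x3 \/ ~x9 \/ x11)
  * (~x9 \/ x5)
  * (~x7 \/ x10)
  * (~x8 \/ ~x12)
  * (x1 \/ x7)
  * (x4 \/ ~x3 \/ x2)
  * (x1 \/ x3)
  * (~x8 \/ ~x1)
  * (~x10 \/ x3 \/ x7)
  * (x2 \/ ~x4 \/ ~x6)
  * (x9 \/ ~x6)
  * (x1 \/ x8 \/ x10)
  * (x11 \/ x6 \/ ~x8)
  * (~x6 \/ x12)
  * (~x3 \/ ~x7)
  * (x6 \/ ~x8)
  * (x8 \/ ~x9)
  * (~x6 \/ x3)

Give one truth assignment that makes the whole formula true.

x1=T, x2=F, x3=T, x4=T, x5=F, x6=F, x7=F, x8=F, x9=F, x10=F, x11=F, x12=F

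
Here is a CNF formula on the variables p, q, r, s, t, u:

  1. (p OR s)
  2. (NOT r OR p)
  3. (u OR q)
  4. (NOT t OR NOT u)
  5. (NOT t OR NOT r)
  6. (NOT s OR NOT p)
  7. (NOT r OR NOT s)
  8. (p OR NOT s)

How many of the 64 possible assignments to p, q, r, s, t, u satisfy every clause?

7

Split on p, then s.
  p=T, s=T: a clause becomes empty — 0.
  p=T, s=F: 7 of the 16 assignments to (q,r,t,u) work.
  p=F, s=T: a clause becomes empty — 0.
  p=F, s=F: a clause becomes empty — 0.
Total: 0 + 7 + 0 + 0 = 7.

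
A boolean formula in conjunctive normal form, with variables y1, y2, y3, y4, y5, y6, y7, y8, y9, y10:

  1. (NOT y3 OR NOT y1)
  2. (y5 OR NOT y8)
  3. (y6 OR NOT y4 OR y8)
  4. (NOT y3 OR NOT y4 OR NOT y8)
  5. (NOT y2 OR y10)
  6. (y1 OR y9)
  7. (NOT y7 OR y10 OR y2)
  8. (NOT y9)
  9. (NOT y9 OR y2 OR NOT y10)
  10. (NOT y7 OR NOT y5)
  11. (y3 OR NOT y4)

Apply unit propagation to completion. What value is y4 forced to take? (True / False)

False

(NOT y9) stands alone — y9 = False.
From (y1 OR y9) and y9 = False: y1 = True.
(NOT y1 OR NOT y3) with y1 = True leaves only NOT y3, so y3 = False.
(y3 OR NOT y4): since y3 = False, the clause reduces to (NOT y4). y4 = False.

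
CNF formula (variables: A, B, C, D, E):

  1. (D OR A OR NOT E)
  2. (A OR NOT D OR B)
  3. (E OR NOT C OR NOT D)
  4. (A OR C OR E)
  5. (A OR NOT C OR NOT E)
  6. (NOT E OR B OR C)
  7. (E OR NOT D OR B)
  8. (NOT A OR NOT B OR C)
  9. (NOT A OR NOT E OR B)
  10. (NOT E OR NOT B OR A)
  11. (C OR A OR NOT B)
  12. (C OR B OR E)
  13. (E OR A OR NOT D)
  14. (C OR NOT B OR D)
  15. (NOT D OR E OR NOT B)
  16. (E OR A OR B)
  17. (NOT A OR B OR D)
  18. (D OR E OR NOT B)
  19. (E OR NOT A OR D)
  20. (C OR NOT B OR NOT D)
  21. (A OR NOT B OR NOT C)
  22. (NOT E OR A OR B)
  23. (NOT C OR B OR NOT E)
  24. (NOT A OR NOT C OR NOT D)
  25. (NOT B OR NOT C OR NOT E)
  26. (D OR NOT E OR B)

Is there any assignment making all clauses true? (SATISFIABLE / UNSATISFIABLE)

UNSATISFIABLE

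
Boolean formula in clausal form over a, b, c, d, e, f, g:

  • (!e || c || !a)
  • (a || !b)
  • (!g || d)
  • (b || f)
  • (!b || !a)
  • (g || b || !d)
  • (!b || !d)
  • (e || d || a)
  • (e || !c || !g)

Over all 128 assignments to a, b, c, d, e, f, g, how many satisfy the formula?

10

Case analysis on b and a:
  b=1, a=1: a clause becomes empty — 0.
  b=1, a=0: a clause becomes empty — 0.
  b=0, a=1: 5 of the 32 assignments to (c,d,e,f,g) work.
  b=0, a=0: 5 of the 32 assignments to (c,d,e,f,g) work.
Total: 0 + 0 + 5 + 5 = 10.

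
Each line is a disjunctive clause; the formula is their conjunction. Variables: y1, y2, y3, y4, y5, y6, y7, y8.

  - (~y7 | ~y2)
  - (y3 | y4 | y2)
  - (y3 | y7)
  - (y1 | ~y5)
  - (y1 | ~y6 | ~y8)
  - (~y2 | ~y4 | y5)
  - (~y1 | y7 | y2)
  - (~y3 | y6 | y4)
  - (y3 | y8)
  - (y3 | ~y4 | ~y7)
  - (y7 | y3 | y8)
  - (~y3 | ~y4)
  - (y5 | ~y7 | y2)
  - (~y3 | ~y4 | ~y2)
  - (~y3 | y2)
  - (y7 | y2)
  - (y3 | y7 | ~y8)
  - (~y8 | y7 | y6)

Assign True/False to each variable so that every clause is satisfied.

y1=T, y2=T, y3=T, y4=F, y5=T, y6=T, y7=F, y8=T

Branch on y1: take y1 = True.
Try y2 = True.
  then y7 is forced to False.
  then y3 is forced to True.
  then y4 is forced to False.
  then y6 is forced to True.
y5, y8 are now unconstrained; take y5 = True, y8 = True.
Check each clause:
  1. (~y2 | ~y7) — ~y7 is true.
  2. (y4 | y2 | y3) — y2 is true.
  3. (y7 | y3) — y3 is true.
  4. (y1 | ~y5) — y1 is true.
  5. (~y6 | y1 | ~y8) — y1 is true.
  6. (~y4 | y5 | ~y2) — ~y4 is true.
  7. (y7 | ~y1 | y2) — y2 is true.
  8. (~y3 | y4 | y6) — y6 is true.
  9. (y8 | y3) — y8 is true.
  10. (~y7 | ~y4 | y3) — ~y7 is true.
  11. (y8 | y7 | y3) — y8 is true.
  12. (~y3 | ~y4) — ~y4 is true.
  13. (y2 | ~y7 | y5) — ~y7 is true.
  14. (~y4 | ~y3 | ~y2) — ~y4 is true.
  15. (y2 | ~y3) — y2 is true.
  16. (y7 | y2) — y2 is true.
  17. (y7 | ~y8 | y3) — y3 is true.
  18. (y6 | y7 | ~y8) — y6 is true.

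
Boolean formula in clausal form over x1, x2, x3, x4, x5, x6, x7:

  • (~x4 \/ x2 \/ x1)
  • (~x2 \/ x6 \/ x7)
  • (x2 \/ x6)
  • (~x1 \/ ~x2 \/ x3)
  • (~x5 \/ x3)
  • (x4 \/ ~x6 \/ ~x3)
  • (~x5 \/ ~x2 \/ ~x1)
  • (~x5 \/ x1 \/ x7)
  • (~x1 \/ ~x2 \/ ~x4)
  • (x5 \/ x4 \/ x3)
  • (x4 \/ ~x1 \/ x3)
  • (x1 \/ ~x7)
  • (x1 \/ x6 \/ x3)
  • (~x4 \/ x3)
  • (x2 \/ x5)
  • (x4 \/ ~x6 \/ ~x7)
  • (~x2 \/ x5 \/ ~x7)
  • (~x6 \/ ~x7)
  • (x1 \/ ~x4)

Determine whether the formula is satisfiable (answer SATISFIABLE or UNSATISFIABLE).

SATISFIABLE

Branch on x1: take x1 = True.
Set x2 = False and propagate.
  then x6 is forced to True.
  then x5 is forced to True.
  then x3 is forced to True.
  then x4 is forced to True.
  then x7 is forced to False.
Every clause has at least one true literal under this assignment.
So x1=True  x2=False  x3=True  x4=True  x5=True  x6=True  x7=False is a satisfying assignment.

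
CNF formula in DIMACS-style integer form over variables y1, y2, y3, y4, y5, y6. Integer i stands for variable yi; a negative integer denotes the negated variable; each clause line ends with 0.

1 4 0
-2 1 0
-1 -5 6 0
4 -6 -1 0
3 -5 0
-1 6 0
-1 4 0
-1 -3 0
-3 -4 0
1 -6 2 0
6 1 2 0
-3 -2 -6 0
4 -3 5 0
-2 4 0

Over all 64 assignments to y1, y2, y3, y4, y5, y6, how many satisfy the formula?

Satisfying assignments:
  y1=T y2=F y3=F y4=T y5=F y6=T
  y1=T y2=T y3=F y4=T y5=F y6=T
That's 2 in total.

2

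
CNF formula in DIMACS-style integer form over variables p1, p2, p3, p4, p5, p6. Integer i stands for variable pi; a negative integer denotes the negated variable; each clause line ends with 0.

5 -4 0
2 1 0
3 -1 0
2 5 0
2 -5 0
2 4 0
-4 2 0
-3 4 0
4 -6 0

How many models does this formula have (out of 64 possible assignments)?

Split on p2, then p4.
  p2=T, p4=T: p6 free; 3 ways for (p1,p3,p5) × 2^1 = 6.
  p2=T, p4=F: remaining (p1,p3,p5,p6) ∈ {(F,F,F,F); (F,F,T,F)} — 2.
  p2=F, p4=T: a clause becomes empty — 0.
  p2=F, p4=F: a clause becomes empty — 0.
Total: 6 + 2 + 0 + 0 = 8.

8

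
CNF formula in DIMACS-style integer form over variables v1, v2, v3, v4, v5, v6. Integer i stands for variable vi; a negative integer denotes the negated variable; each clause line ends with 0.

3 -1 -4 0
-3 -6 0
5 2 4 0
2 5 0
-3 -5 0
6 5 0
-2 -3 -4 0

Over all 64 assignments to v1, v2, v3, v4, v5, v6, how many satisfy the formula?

Case analysis on v3 and v5:
  v3=T, v5=T: a clause becomes empty — 0.
  v3=T, v5=F: a clause becomes empty — 0.
  v3=F, v5=T: v2, v6 free; 3 ways for (v1,v4) × 2^2 = 12.
  v3=F, v5=F: remaining (v1,v2,v4,v6) ∈ {(F,T,F,T); (F,T,T,T); (T,T,F,T)} — 3.
Total: 0 + 0 + 12 + 3 = 15.

15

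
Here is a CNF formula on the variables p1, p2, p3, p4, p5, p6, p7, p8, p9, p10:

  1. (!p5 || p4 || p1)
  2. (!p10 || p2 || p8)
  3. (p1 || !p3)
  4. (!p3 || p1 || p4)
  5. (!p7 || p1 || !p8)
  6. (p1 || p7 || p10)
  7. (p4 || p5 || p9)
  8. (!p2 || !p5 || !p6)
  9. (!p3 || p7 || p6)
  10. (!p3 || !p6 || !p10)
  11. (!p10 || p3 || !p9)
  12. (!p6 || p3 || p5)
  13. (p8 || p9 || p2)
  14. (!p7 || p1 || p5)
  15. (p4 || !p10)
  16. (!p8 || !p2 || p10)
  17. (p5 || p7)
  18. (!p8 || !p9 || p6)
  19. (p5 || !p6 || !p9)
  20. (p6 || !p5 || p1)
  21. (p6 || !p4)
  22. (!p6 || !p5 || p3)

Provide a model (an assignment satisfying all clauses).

p1=True, p2=False, p3=True, p4=True, p5=False, p6=True, p7=True, p8=True, p9=False, p10=False

Check each clause:
  1. (p1 || !p5 || p4) — p1 is true.
  2. (!p10 || p2 || p8) — p8 is true.
  3. (!p3 || p1) — p1 is true.
  4. (p1 || p4 || !p3) — p1 is true.
  5. (!p7 || p1 || !p8) — p1 is true.
  6. (p10 || p1 || p7) — p1 is true.
  7. (p4 || p9 || p5) — p4 is true.
  8. (!p5 || !p6 || !p2) — !p5 is true.
  9. (p6 || !p3 || p7) — p6 is true.
  10. (!p6 || !p3 || !p10) — !p10 is true.
  11. (!p10 || p3 || !p9) — p3 is true.
  12. (p5 || p3 || !p6) — p3 is true.
  13. (p2 || p9 || p8) — p8 is true.
  14. (p1 || !p7 || p5) — p1 is true.
  15. (!p10 || p4) — p4 is true.
  16. (p10 || !p8 || !p2) — !p2 is true.
  17. (p5 || p7) — p7 is true.
  18. (!p8 || !p9 || p6) — p6 is true.
  19. (!p6 || !p9 || p5) — !p9 is true.
  20. (p1 || p6 || !p5) — p1 is true.
  21. (!p4 || p6) — p6 is true.
  22. (!p5 || !p6 || p3) — p3 is true.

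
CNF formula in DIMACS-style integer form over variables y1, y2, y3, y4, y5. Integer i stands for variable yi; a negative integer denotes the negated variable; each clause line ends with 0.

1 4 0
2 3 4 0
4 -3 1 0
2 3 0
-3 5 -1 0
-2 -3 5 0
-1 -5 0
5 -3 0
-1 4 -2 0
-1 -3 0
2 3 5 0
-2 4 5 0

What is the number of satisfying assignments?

5

Satisfying assignments:
  y1=F y2=F y3=T y4=T y5=T
  y1=F y2=T y3=F y4=T y5=F
  y1=F y2=T y3=F y4=T y5=T
  y1=F y2=T y3=T y4=T y5=T
  y1=T y2=T y3=F y4=T y5=F
Count: 5.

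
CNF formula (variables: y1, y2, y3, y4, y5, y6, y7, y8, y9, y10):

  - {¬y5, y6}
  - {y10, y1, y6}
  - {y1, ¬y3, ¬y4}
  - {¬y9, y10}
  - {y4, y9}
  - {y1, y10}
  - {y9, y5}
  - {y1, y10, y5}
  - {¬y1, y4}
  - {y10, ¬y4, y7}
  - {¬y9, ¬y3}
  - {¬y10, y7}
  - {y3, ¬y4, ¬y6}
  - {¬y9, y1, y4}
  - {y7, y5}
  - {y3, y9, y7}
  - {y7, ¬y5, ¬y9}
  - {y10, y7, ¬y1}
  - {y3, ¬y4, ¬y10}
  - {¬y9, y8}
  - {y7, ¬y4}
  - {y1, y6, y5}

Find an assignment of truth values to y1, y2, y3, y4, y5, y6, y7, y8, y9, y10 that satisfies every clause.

y1=T, y2=F, y3=T, y4=T, y5=T, y6=T, y7=T, y8=F, y9=F, y10=T

y7 occurs only positively in the remaining clauses — set y7 = True.
Try y1 = True.
  then y4 is forced to True.
Branch on y3: take y3 = True.
  then y9 is forced to False.
  then y5 is forced to True.
  then y6 is forced to True.
y2, y8, y10 are now unconstrained; take y2 = False, y8 = False, y10 = True.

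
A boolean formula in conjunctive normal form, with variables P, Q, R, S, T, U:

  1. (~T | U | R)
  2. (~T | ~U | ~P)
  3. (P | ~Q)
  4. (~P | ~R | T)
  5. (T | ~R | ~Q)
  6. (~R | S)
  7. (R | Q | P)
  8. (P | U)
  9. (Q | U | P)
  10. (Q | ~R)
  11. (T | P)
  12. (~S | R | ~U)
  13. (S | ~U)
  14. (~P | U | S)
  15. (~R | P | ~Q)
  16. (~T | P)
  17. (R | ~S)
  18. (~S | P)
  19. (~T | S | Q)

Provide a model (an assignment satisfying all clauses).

P=True, Q=True, R=True, S=True, T=True, U=False

Try P = True.
The remaining clauses are satisfied by Q = True, R = True, S = True, T = True, U = False.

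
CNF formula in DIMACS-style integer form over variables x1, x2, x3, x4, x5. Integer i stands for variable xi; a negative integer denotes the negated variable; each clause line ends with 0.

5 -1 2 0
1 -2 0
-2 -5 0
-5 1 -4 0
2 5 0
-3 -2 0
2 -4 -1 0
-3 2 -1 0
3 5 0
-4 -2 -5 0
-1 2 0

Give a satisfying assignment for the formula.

x1=False, x2=False, x3=True, x4=False, x5=True

Pure literal: x4 appears only negated; assign x4 = False.
Branch on x1: take x1 = False.
  then x2 is forced to False.
  then x5 is forced to True.
x3 is now unconstrained; take x3 = True.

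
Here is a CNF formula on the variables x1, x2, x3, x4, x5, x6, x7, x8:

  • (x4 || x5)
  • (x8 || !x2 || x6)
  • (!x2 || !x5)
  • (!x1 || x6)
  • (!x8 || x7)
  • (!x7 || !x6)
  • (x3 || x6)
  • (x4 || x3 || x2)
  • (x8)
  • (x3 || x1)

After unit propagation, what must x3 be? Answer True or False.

True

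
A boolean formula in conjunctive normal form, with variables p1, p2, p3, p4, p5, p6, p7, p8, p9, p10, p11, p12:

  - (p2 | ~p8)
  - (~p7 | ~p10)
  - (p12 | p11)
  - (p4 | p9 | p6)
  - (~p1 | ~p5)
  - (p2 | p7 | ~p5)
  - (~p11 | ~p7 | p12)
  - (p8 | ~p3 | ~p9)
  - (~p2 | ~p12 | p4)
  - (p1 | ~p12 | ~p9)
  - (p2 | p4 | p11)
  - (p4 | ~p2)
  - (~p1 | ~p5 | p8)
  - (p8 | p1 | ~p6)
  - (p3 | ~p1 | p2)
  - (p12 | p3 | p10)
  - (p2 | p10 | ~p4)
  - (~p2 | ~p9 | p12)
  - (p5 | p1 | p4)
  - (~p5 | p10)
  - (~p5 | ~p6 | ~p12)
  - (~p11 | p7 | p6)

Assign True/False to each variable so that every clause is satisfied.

Try p1 = False.
For the remaining variables, p2 = True, p3 = False, p4 = True, p5 = True, p6 = True, p7 = False, p8 = True, p9 = False, p10 = True, p11 = True, p12 = False works.
Every clause has at least one true literal under this assignment.

p1 = 0, p2 = 1, p3 = 0, p4 = 1, p5 = 1, p6 = 1, p7 = 0, p8 = 1, p9 = 0, p10 = 1, p11 = 1, p12 = 0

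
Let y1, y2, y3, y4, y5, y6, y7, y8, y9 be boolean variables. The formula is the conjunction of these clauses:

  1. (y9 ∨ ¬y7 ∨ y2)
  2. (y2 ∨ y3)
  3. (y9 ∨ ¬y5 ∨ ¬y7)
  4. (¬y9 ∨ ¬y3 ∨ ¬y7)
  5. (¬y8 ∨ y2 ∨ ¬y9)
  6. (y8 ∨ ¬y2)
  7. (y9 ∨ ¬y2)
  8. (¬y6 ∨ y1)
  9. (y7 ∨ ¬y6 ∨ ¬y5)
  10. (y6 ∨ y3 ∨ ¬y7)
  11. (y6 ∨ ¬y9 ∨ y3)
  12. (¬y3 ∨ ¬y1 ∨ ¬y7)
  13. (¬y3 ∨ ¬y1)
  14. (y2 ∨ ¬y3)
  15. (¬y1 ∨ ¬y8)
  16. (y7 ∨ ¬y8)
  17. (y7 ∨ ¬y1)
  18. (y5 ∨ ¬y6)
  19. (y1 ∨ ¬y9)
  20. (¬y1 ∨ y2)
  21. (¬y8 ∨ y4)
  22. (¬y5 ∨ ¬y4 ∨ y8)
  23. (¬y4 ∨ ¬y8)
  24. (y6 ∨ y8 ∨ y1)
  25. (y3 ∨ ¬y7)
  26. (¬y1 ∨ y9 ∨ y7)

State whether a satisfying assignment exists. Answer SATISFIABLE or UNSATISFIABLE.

UNSATISFIABLE

y7 = True:
  propagation gives y3=True, y9=False, y2=True; an empty clause results — contradiction.
y7 = False:
  propagation gives y8=False, y2=False, y3=True; an empty clause results — contradiction.
Every branch closes, so no satisfying assignment exists.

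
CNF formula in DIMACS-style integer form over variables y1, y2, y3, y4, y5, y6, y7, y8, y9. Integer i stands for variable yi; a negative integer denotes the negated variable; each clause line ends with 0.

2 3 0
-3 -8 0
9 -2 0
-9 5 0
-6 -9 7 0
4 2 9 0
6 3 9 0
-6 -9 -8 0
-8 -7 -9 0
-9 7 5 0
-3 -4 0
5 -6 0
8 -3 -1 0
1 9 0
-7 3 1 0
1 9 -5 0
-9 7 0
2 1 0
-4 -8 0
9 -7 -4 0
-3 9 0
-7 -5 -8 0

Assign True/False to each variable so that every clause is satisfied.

y1 = T, y2 = T, y3 = F, y4 = T, y5 = T, y6 = F, y7 = T, y8 = F, y9 = T

Branch on y1: take y1 = True.
The remaining clauses are satisfied by y2 = True, y3 = False, y4 = True, y5 = True, y6 = False, y7 = True, y8 = False, y9 = True.
Every clause has at least one true literal under this assignment.
Check each clause:
  1. (y2 || y3) — y2 is true.
  2. (!y3 || !y8) — !y8 is true.
  3. (y9 || !y2) — y9 is true.
  4. (y5 || !y9) — y5 is true.
  5. (!y6 || y7 || !y9) — !y6 is true.
  6. (y4 || y2 || y9) — y9 is true.
  7. (y3 || y6 || y9) — y9 is true.
  8. (!y6 || !y9 || !y8) — !y8 is true.
  9. (!y7 || !y8 || !y9) — !y8 is true.
  10. (y5 || y7 || !y9) — y7 is true.
  11. (!y4 || !y3) — !y3 is true.
  12. (!y6 || y5) — !y6 is true.
  13. (y8 || !y1 || !y3) — !y3 is true.
  14. (y1 || y9) — y1 is true.
  15. (!y7 || y1 || y3) — y1 is true.
  16. (!y5 || y1 || y9) — y9 is true.
  17. (y7 || !y9) — y7 is true.
  18. (y2 || y1) — y1 is true.
  19. (!y4 || !y8) — !y8 is true.
  20. (!y4 || !y7 || y9) — y9 is true.
  21. (!y3 || y9) — y9 is true.
  22. (!y8 || !y7 || !y5) — !y8 is true.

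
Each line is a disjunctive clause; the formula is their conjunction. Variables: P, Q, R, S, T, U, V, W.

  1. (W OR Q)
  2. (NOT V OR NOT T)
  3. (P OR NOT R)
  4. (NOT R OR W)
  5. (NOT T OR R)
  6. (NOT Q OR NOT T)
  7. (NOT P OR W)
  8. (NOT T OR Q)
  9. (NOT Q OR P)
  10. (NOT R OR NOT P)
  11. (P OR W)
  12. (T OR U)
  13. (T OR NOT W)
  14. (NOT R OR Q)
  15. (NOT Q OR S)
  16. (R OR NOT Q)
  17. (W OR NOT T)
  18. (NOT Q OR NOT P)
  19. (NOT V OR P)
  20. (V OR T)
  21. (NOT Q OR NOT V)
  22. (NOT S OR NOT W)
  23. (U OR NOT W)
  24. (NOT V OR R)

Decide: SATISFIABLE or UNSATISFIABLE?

UNSATISFIABLE

Q = True:
  propagation gives T=False, P=True; an empty clause results — contradiction.
Q = False:
  propagation gives W=True, T=False; an empty clause results — contradiction.
Every branch closes, so no satisfying assignment exists.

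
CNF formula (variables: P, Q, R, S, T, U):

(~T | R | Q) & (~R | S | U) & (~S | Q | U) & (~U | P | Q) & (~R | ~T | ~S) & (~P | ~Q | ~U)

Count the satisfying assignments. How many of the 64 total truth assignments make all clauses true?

24

Case analysis on Q and U:
  Q=T, U=T: 7 of the 16 assignments to (P,R,S,T) work.
  Q=T, U=F: P free; 5 ways for (R,S,T) × 2^1 = 10.
  Q=F, U=T: 5 of the 16 assignments to (P,R,S,T) work.
  Q=F, U=F: remaining (P,R,S,T) ∈ {(F,F,F,F); (T,F,F,F)} — 2.
Total: 7 + 10 + 5 + 2 = 24.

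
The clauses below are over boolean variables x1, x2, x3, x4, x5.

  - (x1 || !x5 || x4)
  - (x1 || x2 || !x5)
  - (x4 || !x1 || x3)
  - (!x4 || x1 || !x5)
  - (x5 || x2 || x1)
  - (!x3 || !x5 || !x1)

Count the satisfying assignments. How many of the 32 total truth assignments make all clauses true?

12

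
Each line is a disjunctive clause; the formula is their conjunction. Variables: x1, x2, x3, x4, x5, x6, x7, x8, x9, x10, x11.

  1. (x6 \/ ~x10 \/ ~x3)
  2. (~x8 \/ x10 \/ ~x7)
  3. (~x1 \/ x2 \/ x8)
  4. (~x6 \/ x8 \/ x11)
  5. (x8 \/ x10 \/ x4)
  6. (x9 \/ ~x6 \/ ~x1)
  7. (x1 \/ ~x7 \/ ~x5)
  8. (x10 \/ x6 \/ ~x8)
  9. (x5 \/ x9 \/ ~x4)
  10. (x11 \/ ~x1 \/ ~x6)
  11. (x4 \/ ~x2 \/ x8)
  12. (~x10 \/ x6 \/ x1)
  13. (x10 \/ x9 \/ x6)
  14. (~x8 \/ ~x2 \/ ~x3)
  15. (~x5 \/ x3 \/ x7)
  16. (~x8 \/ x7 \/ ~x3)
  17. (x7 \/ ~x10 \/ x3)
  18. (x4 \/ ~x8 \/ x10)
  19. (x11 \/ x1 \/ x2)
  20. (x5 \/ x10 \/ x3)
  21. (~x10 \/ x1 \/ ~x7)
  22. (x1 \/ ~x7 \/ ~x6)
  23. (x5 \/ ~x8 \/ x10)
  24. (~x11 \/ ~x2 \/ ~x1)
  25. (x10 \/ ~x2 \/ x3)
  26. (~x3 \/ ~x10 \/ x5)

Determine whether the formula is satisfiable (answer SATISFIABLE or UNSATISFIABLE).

x9 occurs only positively in the remaining clauses — set x9 = True.
Set x1 = False and propagate.
Try x2 = True.
Set x3 = True and propagate.
  then x8 is forced to False.
  then x4 is forced to True.
The remaining clauses are satisfied by x5 = False, x6 = False, x7 = False, x10 = False, x11 = False.
Every clause has at least one true literal under this assignment.
So x1=False, x2=True, x3=True, x4=True, x5=False, x6=False, x7=False, x8=False, x9=True, x10=False, x11=False is a satisfying assignment.

SATISFIABLE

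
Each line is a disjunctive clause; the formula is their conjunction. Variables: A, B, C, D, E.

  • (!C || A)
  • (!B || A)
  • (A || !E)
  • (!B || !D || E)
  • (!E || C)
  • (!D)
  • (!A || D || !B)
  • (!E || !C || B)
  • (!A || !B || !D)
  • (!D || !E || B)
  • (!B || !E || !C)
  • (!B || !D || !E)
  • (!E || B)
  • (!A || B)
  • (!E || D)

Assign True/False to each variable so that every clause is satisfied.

A=0, B=0, C=0, D=0, E=0

Check each clause:
  1. (!C || A) — !C is true.
  2. (!B || A) — !B is true.
  3. (!E || A) — !E is true.
  4. (E || !B || !D) — !D is true.
  5. (C || !E) — !E is true.
  6. (!D) — !D is true.
  7. (!A || D || !B) — !A is true.
  8. (B || !C || !E) — !E is true.
  9. (!A || !D || !B) — !D is true.
  10. (!E || !D || B) — !E is true.
  11. (!E || !B || !C) — !E is true.
  12. (!B || !E || !D) — !E is true.
  13. (!E || B) — !E is true.
  14. (!A || B) — !A is true.
  15. (D || !E) — !E is true.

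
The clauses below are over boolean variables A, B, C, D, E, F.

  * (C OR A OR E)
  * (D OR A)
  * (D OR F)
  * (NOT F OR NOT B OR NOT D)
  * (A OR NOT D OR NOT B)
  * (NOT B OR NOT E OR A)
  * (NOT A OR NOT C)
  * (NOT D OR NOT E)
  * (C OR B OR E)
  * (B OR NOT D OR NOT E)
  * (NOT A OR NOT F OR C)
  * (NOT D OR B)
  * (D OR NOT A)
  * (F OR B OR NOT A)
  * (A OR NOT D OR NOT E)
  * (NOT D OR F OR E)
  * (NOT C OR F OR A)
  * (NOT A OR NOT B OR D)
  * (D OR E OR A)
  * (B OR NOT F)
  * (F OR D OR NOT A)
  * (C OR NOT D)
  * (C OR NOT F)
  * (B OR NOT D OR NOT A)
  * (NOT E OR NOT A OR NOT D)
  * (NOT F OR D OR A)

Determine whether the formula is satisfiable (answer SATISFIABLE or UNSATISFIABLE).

UNSATISFIABLE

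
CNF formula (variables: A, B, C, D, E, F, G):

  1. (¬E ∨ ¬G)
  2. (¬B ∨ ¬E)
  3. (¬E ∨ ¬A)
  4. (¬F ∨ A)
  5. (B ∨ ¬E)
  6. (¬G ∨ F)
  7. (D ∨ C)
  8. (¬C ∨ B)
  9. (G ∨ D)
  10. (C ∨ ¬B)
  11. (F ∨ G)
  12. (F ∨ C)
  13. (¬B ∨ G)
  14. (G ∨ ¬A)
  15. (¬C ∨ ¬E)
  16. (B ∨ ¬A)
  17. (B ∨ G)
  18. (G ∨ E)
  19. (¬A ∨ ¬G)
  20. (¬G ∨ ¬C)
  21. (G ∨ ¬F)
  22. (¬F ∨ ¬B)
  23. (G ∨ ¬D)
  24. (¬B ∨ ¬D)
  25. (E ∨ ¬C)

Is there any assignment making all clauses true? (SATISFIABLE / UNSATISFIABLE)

G = True:
  propagation gives E=False, F=True, A=True; an empty clause results — contradiction.
G = False:
  propagation gives D=True; an empty clause results — contradiction.
Every branch closes, so no satisfying assignment exists.

UNSATISFIABLE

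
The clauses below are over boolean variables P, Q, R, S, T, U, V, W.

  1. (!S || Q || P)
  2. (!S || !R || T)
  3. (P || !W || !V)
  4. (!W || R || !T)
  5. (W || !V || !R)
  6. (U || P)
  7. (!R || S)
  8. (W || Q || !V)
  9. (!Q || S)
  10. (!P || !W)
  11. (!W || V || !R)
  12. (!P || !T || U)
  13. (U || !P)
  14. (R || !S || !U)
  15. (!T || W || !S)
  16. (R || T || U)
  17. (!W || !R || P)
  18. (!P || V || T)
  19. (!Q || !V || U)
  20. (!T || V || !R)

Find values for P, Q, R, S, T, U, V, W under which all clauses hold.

P=False  Q=False  R=False  S=False  T=False  U=True  V=False  W=False

Set P = False and propagate.
  then U is forced to True.
Branch on Q: take Q = False.
  then S is forced to False.
  then R is forced to False.
The remaining clauses are satisfied by T = False, V = False, W = False.
Every clause has at least one true literal under this assignment.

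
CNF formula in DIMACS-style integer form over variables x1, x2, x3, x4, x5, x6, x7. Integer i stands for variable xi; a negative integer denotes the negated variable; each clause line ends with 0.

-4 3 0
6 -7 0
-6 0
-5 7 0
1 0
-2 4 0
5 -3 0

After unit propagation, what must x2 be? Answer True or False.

Unit clause (~x6) sets x6 = False.
From (x6 | ~x7) and x6 = False: x7 = False.
In (~x5 | x7), x7 is now false; ~x5 must hold, so x5 = False.
(x1) is a unit clause: x1 = True.
(~x3 | x5): since x5 = False, the clause reduces to (~x3). x3 = False.
(~x4 | x3) with x3 = False leaves only ~x4, so x4 = False.
In (x4 | ~x2), x4 is now false; ~x2 must hold, so x2 = False.

False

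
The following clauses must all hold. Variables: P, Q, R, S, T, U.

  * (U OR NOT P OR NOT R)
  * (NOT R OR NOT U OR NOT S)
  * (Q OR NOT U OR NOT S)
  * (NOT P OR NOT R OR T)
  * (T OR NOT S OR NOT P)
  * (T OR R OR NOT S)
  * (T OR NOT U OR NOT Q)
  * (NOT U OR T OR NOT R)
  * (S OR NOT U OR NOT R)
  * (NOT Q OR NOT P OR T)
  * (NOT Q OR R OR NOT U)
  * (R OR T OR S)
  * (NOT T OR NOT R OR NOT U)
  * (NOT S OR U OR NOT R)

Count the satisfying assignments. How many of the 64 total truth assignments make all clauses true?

14

Case analysis on R and U:
  R=T, U=T: a clause becomes empty — 0.
  R=T, U=F: remaining (P,Q,S,T) ∈ {(F,F,F,F); (F,F,F,T); (F,T,F,F); (F,T,F,T)} — 4.
  R=F, U=T: remaining (P,Q,S,T) ∈ {(F,F,F,T); (T,F,F,T)} — 2.
  R=F, U=F: forces T=T; P, Q, S free → 2^3 = 8.
Total: 0 + 4 + 2 + 8 = 14.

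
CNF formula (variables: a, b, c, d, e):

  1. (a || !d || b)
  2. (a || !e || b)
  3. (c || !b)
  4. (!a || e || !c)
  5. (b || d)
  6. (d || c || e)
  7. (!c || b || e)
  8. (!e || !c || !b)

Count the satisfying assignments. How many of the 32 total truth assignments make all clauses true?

5

Satisfying assignments:
  a=0 b=1 c=1 d=0 e=0
  a=0 b=1 c=1 d=1 e=0
  a=1 b=0 c=0 d=1 e=0
  a=1 b=0 c=0 d=1 e=1
  a=1 b=0 c=1 d=1 e=1
That's 5 in total.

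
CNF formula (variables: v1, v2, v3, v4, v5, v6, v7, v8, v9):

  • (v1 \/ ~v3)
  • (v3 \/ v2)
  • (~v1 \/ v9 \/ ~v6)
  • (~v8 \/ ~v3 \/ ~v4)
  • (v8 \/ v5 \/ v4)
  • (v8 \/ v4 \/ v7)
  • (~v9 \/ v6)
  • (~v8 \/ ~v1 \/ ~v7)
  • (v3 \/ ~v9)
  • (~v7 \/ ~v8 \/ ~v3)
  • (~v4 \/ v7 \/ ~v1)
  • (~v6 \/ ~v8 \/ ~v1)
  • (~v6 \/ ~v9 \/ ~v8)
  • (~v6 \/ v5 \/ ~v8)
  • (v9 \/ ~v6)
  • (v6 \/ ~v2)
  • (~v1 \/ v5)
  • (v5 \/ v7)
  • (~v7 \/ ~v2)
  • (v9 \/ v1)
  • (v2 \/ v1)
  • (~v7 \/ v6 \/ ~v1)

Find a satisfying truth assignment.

v5 occurs only positively in the remaining clauses — set v5 = True.
Set v1 = True and propagate.
Set v2 = False and propagate.
  then v3 is forced to True.
Branch on v4: take v4 = True.
  then v8 is forced to False.
  then v7 is forced to True.
  then v6 is forced to True.
  then v9 is forced to True.
Every clause has at least one true literal under this assignment.

v1=True  v2=False  v3=True  v4=True  v5=True  v6=True  v7=True  v8=False  v9=True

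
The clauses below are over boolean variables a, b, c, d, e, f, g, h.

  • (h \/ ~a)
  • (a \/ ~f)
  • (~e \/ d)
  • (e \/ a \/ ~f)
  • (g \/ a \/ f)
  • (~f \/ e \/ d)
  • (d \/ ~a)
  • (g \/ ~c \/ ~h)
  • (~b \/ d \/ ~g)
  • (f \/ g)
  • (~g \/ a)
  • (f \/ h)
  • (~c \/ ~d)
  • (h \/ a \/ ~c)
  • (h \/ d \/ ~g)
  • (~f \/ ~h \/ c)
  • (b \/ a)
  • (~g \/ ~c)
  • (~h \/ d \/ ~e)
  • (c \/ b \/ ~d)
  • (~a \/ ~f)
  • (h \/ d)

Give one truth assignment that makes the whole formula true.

Branch on a: take a = True.
  then h is forced to True.
  then d is forced to True.
  then c is forced to False.
  then f is forced to False.
  then g is forced to True.
  then b is forced to True.
e is now unconstrained; take e = False.

a=T, b=T, c=F, d=T, e=F, f=F, g=T, h=T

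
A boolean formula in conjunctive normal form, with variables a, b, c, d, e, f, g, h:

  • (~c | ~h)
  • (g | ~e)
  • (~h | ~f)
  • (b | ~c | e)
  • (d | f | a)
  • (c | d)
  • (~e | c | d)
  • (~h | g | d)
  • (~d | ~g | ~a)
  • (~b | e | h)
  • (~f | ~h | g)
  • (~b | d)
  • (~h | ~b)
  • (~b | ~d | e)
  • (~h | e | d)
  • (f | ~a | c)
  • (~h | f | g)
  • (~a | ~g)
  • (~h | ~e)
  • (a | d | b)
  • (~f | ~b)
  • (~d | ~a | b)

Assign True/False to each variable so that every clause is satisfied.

a = 0, b = 0, c = 0, d = 1, e = 0, f = 1, g = 1, h = 0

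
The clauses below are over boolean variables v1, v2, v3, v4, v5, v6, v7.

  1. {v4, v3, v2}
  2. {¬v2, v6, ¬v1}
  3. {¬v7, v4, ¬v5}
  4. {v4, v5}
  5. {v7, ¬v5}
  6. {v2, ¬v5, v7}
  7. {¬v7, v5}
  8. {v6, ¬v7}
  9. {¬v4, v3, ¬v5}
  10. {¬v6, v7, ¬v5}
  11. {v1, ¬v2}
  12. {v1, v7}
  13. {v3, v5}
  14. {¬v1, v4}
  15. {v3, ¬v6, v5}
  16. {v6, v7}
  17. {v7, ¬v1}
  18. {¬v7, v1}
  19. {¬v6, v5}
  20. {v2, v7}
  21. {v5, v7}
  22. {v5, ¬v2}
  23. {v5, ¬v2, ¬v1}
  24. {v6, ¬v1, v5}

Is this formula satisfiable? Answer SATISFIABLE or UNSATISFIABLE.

SATISFIABLE

v3 occurs only positively in the remaining clauses — set v3 = True.
Branch on v1: take v1 = True.
  then v4 is forced to True.
  then v7 is forced to True.
  then v5 is forced to True.
  then v6 is forced to True.
v2 is now unconstrained; take v2 = True.
So v1=True, v2=True, v3=True, v4=True, v5=True, v6=True, v7=True is a satisfying assignment.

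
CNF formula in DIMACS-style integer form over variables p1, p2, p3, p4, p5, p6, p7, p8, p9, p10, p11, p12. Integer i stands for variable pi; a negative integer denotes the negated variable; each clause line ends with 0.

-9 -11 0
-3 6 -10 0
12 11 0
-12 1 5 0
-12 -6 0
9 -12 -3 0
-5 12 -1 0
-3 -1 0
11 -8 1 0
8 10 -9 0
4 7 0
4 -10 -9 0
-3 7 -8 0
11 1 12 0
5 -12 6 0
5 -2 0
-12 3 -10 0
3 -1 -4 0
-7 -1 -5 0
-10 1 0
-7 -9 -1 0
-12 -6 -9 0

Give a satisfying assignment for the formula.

p1=False, p2=False, p3=False, p4=True, p5=True, p6=False, p7=False, p8=True, p9=False, p10=False, p11=True, p12=False

Pure literal: p2 appears only negated; assign p2 = False.
Try p1 = False.
  then p10 is forced to False.
For the remaining variables, p3 = False, p4 = True, p5 = True, p6 = False, p7 = False, p8 = True, p9 = False, p11 = True, p12 = False works.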